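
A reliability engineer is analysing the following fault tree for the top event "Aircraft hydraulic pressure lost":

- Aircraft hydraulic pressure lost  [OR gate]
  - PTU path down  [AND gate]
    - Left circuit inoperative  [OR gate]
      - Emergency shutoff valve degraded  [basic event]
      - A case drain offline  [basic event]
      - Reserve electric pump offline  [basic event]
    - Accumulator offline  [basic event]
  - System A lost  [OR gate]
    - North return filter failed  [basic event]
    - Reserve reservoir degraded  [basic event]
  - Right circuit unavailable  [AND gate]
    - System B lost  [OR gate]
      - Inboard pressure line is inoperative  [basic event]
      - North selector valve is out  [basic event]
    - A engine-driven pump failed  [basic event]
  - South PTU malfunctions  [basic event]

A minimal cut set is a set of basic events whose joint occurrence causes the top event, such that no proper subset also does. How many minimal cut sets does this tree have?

8

Left circuit inoperative [OR]: union of children's cut sets → 3 cut set(s).
PTU path down [AND]: one cut set from each child combined → 3 × 1 = 3 cut set(s).
System A lost [OR]: union of children's cut sets → 2 cut set(s).
System B lost [OR]: union of children's cut sets → 2 cut set(s).
Right circuit unavailable [AND]: one cut set from each child combined → 2 × 1 = 2 cut set(s).
Aircraft hydraulic pressure lost [OR]: union of children's cut sets → 8 cut set(s).
Minimal cut sets: {Accumulator offline, Emergency shutoff valve degraded}; {A case drain offline, Accumulator offline}; {Accumulator offline, Reserve electric pump offline}; {North return filter failed}; {Reserve reservoir degraded}; {A engine-driven pump failed, Inboard pressure line is inoperative}; {A engine-driven pump failed, North selector valve is out}; {South PTU malfunctions}.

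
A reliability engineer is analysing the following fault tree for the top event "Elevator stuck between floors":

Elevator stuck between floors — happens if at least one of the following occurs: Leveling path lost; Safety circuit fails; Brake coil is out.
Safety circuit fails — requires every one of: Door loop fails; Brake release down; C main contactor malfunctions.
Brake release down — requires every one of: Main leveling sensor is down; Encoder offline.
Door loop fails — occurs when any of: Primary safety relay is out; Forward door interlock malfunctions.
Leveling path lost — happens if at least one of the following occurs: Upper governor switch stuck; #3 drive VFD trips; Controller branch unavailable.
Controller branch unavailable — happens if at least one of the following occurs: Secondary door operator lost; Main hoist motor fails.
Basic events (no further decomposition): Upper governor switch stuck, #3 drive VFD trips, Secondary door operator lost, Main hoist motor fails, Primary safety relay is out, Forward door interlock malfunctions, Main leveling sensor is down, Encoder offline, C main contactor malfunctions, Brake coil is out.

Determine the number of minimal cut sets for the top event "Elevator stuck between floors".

7

Controller branch unavailable [OR]: union of children's cut sets → 2 cut set(s).
Leveling path lost [OR]: union of children's cut sets → 4 cut set(s).
Door loop fails [OR]: union of children's cut sets → 2 cut set(s).
Brake release down [AND]: one cut set from each child combined → 1 × 1 = 1 cut set(s).
Safety circuit fails [AND]: one cut set from each child combined → 2 × 1 × 1 = 2 cut set(s).
Elevator stuck between floors [OR]: union of children's cut sets → 7 cut set(s).
Minimal cut sets: {Upper governor switch stuck}; {#3 drive VFD trips}; {Secondary door operator lost}; {Main hoist motor fails}; {C main contactor malfunctions, Encoder offline, Main leveling sensor is down, Primary safety relay is out}; {C main contactor malfunctions, Encoder offline, Forward door interlock malfunctions, Main leveling sensor is down}; {Brake coil is out}.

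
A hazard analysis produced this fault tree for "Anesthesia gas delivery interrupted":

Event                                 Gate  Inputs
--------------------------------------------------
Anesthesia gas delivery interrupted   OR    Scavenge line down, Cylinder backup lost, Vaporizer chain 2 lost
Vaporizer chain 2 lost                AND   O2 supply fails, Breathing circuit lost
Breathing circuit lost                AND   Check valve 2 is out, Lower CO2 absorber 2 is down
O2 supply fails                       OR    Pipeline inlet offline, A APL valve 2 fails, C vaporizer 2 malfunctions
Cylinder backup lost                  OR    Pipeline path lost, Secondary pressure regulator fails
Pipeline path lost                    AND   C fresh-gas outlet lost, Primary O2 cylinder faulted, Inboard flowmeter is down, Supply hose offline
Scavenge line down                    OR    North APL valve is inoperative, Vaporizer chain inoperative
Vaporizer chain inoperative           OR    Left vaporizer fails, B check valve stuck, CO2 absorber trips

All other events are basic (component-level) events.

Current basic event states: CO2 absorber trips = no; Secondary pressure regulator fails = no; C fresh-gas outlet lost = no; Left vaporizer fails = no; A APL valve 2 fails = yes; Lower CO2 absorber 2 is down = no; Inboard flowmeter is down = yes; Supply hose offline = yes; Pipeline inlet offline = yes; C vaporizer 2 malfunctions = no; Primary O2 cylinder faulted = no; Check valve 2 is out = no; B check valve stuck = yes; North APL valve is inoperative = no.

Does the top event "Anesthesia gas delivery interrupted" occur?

Yes

Vaporizer chain inoperative [OR]: Left vaporizer fails=not, B check valve stuck=occurs, CO2 absorber trips=not → at least one input occurs → occurs.
Scavenge line down [OR]: North APL valve is inoperative=not, Vaporizer chain inoperative=occurs → at least one input occurs → occurs.
Pipeline path lost [AND]: C fresh-gas outlet lost=not, Primary O2 cylinder faulted=not, Inboard flowmeter is down=occurs, Supply hose offline=occurs → not all inputs occur → does not occur.
Cylinder backup lost [OR]: Pipeline path lost=not, Secondary pressure regulator fails=not → no input occurs → does not occur.
O2 supply fails [OR]: Pipeline inlet offline=occurs, A APL valve 2 fails=occurs, C vaporizer 2 malfunctions=not → at least one input occurs → occurs.
Breathing circuit lost [AND]: Check valve 2 is out=not, Lower CO2 absorber 2 is down=not → not all inputs occur → does not occur.
Vaporizer chain 2 lost [AND]: O2 supply fails=occurs, Breathing circuit lost=not → not all inputs occur → does not occur.
Anesthesia gas delivery interrupted [OR]: Scavenge line down=occurs, Cylinder backup lost=not, Vaporizer chain 2 lost=not → at least one input occurs → occurs.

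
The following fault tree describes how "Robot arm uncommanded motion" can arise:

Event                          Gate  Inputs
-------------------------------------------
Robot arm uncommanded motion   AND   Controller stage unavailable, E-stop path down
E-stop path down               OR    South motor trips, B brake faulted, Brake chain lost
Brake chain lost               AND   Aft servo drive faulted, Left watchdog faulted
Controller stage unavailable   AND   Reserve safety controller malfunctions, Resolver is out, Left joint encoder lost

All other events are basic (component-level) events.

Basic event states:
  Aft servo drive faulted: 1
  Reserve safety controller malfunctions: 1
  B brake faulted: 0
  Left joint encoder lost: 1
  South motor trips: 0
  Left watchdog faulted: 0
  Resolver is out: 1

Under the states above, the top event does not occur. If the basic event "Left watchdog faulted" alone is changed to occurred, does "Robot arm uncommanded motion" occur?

Counterfactual: set "Left watchdog faulted" to occurred.
Controller stage unavailable [AND]: Reserve safety controller malfunctions=occurs, Resolver is out=occurs, Left joint encoder lost=occurs → all inputs occur → occurs.
Brake chain lost [AND]: Aft servo drive faulted=occurs, Left watchdog faulted=occurs → all inputs occur → occurs.
E-stop path down [OR]: South motor trips=not, B brake faulted=not, Brake chain lost=occurs → at least one input occurs → occurs.
Robot arm uncommanded motion [AND]: Controller stage unavailable=occurs, E-stop path down=occurs → all inputs occur → occurs.

Yes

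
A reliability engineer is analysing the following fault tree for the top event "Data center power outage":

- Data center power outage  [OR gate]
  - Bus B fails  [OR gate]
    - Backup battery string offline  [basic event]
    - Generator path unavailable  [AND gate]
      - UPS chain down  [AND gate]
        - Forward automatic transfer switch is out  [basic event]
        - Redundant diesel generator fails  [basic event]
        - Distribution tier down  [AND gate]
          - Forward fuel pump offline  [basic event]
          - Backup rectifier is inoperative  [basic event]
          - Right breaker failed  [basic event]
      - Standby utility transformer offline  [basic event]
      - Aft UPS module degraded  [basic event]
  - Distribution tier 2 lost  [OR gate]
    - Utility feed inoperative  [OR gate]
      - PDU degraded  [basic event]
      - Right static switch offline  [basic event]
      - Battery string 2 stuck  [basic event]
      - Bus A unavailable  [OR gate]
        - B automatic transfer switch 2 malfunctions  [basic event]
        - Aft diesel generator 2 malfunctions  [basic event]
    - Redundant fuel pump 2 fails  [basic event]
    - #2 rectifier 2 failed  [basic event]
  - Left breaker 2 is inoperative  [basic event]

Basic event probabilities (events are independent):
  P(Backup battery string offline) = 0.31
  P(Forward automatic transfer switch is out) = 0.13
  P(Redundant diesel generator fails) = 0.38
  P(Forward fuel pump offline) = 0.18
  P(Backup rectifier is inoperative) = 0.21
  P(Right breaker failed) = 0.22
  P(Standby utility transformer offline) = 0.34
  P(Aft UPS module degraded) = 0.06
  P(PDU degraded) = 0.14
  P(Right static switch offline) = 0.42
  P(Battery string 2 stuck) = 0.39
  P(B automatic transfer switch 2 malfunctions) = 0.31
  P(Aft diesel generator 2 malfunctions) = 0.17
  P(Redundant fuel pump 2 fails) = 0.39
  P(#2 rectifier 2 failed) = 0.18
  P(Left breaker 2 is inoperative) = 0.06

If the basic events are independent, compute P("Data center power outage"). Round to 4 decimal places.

0.9435

P(Distribution tier down) [AND] = 0.18 × 0.21 × 0.22 = 0.008316
P(UPS chain down) [AND] = 0.13 × 0.38 × 0.008316 = 0.000411
P(Generator path unavailable) [AND] = 0.000411 × 0.34 × 0.06 = 0.000008
P(Bus B fails) [OR] = 1 − (1−0.31) × (1−0.000008) = 0.310006
P(Bus A unavailable) [OR] = 1 − (1−0.31) × (1−0.17) = 0.427300
P(Utility feed inoperative) [OR] = 1 − (1−0.14) × (1−0.42) × (1−0.39) × (1−0.427300) = 0.825746
P(Distribution tier 2 lost) [OR] = 1 − (1−0.825746) × (1−0.39) × (1−0.18) = 0.912838
P(Data center power outage) [OR] = 1 − (1−0.310006) × (1−0.912838) × (1−0.06) = 0.943467
Rounded to 4 decimal places: P(Data center power outage) ≈ 0.9435.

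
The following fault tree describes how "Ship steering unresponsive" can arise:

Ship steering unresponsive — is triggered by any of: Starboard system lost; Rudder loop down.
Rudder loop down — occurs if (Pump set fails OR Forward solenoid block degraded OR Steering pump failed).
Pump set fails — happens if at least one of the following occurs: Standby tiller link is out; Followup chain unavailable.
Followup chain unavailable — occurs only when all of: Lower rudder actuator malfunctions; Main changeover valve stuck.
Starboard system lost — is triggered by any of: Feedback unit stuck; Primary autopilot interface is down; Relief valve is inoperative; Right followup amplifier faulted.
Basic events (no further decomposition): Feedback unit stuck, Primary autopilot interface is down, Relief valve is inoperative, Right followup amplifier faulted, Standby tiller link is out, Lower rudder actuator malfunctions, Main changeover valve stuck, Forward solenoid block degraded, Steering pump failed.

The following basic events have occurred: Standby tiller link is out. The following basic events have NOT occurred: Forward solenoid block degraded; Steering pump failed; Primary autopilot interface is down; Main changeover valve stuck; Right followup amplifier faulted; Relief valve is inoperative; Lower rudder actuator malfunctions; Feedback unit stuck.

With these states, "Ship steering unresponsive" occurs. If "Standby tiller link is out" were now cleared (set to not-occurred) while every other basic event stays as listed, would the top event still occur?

No

Counterfactual: set "Standby tiller link is out" to not occurred.
Starboard system lost [OR]: Feedback unit stuck=not, Primary autopilot interface is down=not, Relief valve is inoperative=not, Right followup amplifier faulted=not → no input occurs → does not occur.
Followup chain unavailable [AND]: Lower rudder actuator malfunctions=not, Main changeover valve stuck=not → not all inputs occur → does not occur.
Pump set fails [OR]: Standby tiller link is out=not, Followup chain unavailable=not → no input occurs → does not occur.
Rudder loop down [OR]: Pump set fails=not, Forward solenoid block degraded=not, Steering pump failed=not → no input occurs → does not occur.
Ship steering unresponsive [OR]: Starboard system lost=not, Rudder loop down=not → no input occurs → does not occur.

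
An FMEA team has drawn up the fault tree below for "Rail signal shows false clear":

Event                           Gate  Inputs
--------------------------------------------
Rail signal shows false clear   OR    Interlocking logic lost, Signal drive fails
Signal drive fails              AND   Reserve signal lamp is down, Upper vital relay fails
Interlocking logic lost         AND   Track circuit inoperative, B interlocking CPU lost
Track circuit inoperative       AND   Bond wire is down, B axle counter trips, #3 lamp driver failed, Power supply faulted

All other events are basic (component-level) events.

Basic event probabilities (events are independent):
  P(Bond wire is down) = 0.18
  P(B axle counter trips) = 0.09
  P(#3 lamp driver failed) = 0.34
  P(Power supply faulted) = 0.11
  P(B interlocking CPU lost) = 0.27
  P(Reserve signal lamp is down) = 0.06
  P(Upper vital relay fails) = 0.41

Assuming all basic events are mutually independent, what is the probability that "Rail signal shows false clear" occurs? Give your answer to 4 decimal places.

0.0248

P(Track circuit inoperative) [AND] = 0.18 × 0.09 × 0.34 × 0.11 = 0.000606
P(Interlocking logic lost) [AND] = 0.000606 × 0.27 = 0.000164
P(Signal drive fails) [AND] = 0.06 × 0.41 = 0.024600
P(Rail signal shows false clear) [OR] = 1 − (1−0.000164) × (1−0.024600) = 0.024760
Rounded to 4 decimal places: P(Rail signal shows false clear) ≈ 0.0248.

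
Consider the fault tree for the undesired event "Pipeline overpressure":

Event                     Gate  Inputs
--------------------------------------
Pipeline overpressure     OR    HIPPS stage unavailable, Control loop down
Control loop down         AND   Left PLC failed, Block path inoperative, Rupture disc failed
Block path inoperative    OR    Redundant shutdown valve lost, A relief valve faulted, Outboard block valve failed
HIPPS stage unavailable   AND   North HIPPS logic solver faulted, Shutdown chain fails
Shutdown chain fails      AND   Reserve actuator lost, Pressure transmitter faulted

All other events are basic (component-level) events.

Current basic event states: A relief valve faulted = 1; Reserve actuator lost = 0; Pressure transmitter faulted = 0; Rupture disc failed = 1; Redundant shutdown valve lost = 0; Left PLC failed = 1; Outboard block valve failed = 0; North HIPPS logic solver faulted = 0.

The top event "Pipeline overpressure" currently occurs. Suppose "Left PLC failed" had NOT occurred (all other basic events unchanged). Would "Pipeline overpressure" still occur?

Counterfactual: set "Left PLC failed" to not occurred.
Shutdown chain fails [AND]: Reserve actuator lost=not, Pressure transmitter faulted=not → not all inputs occur → does not occur.
HIPPS stage unavailable [AND]: North HIPPS logic solver faulted=not, Shutdown chain fails=not → not all inputs occur → does not occur.
Block path inoperative [OR]: Redundant shutdown valve lost=not, A relief valve faulted=occurs, Outboard block valve failed=not → at least one input occurs → occurs.
Control loop down [AND]: Left PLC failed=not, Block path inoperative=occurs, Rupture disc failed=occurs → not all inputs occur → does not occur.
Pipeline overpressure [OR]: HIPPS stage unavailable=not, Control loop down=not → no input occurs → does not occur.

No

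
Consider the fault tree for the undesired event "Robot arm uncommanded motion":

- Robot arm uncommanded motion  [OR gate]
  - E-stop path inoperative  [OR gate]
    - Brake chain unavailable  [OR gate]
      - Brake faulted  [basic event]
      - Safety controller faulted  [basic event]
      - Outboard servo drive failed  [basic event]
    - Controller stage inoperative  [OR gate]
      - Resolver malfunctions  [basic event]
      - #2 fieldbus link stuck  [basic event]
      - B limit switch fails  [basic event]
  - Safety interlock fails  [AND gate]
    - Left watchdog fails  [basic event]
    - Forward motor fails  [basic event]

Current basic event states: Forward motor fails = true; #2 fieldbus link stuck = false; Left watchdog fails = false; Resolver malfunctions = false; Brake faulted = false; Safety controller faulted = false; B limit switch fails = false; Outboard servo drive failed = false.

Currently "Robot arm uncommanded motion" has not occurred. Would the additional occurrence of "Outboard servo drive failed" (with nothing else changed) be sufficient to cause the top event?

Counterfactual: set "Outboard servo drive failed" to occurred.
Brake chain unavailable [OR]: Brake faulted=not, Safety controller faulted=not, Outboard servo drive failed=occurs → at least one input occurs → occurs.
Controller stage inoperative [OR]: Resolver malfunctions=not, #2 fieldbus link stuck=not, B limit switch fails=not → no input occurs → does not occur.
E-stop path inoperative [OR]: Brake chain unavailable=occurs, Controller stage inoperative=not → at least one input occurs → occurs.
Safety interlock fails [AND]: Left watchdog fails=not, Forward motor fails=occurs → not all inputs occur → does not occur.
Robot arm uncommanded motion [OR]: E-stop path inoperative=occurs, Safety interlock fails=not → at least one input occurs → occurs.

Yes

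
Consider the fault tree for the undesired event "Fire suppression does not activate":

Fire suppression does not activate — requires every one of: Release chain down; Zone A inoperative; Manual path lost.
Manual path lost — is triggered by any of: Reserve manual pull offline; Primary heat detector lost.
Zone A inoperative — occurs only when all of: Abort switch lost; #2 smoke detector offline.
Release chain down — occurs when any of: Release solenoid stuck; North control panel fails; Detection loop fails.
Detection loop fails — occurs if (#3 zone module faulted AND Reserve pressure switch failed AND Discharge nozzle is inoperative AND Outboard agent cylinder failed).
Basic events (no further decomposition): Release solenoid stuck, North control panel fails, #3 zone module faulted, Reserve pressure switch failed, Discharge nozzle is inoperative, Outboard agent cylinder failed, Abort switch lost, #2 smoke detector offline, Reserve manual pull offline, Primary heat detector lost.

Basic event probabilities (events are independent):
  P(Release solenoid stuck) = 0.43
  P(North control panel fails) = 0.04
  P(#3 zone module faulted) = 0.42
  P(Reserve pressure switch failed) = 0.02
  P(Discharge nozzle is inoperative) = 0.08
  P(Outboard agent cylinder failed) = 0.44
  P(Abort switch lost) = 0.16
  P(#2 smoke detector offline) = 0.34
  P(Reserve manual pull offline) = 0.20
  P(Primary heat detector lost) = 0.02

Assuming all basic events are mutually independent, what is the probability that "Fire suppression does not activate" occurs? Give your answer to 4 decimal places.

P(Detection loop fails) [AND] = 0.42 × 0.02 × 0.08 × 0.44 = 0.000296
P(Release chain down) [OR] = 1 − (1−0.43) × (1−0.04) × (1−0.000296) = 0.452962
P(Zone A inoperative) [AND] = 0.16 × 0.34 = 0.054400
P(Manual path lost) [OR] = 1 − (1−0.20) × (1−0.02) = 0.216000
P(Fire suppression does not activate) [AND] = 0.452962 × 0.054400 × 0.216000 = 0.005322
Rounded to 4 decimal places: P(Fire suppression does not activate) ≈ 0.0053.

0.0053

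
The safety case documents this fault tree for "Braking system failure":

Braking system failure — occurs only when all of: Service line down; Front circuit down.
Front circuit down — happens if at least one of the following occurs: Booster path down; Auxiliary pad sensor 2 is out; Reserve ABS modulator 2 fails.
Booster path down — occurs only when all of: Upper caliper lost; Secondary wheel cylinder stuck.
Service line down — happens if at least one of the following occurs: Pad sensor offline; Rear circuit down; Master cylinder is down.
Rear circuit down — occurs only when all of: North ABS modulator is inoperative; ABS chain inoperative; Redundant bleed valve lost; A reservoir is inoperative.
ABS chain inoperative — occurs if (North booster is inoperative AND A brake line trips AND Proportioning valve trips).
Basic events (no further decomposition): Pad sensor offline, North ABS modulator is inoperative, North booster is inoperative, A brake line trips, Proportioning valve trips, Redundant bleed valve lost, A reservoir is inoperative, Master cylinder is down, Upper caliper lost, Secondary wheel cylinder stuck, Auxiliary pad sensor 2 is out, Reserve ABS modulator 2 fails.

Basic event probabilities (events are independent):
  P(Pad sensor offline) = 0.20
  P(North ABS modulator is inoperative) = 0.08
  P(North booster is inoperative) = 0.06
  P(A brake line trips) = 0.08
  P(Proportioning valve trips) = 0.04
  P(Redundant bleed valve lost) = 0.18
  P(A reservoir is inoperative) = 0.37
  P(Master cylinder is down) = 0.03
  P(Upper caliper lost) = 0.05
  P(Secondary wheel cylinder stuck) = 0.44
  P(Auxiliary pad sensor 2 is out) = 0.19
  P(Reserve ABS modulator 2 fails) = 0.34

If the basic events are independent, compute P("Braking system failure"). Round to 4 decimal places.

P(ABS chain inoperative) [AND] = 0.06 × 0.08 × 0.04 = 0.000192
P(Rear circuit down) [AND] = 0.08 × 0.000192 × 0.18 × 0.37 = 0.000001
P(Service line down) [OR] = 1 − (1−0.20) × (1−0.000001) × (1−0.03) = 0.224001
P(Booster path down) [AND] = 0.05 × 0.44 = 0.022000
P(Front circuit down) [OR] = 1 − (1−0.022000) × (1−0.19) × (1−0.34) = 0.477161
P(Braking system failure) [AND] = 0.224001 × 0.477161 = 0.106885
Rounded to 4 decimal places: P(Braking system failure) ≈ 0.1069.

0.1069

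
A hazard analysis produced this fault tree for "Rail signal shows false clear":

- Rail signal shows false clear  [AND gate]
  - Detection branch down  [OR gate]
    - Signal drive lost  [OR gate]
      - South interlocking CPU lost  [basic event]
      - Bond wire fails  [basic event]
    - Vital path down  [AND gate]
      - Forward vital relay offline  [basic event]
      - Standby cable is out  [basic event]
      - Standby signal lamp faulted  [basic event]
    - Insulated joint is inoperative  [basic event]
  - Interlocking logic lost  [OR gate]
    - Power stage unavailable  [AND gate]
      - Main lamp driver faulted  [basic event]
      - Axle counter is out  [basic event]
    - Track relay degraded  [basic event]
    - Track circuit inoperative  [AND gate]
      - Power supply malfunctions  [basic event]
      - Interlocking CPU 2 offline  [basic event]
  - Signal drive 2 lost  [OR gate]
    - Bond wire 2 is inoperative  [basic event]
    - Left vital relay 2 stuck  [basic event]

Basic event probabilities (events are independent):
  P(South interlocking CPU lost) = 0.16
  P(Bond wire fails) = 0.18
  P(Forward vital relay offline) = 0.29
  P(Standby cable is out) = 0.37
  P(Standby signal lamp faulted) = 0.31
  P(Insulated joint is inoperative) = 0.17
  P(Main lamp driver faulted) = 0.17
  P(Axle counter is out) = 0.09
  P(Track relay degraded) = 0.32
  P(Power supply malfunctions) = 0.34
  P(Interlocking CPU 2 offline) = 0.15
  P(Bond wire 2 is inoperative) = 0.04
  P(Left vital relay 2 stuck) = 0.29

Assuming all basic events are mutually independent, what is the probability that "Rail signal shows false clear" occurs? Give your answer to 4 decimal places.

0.0519

P(Signal drive lost) [OR] = 1 − (1−0.16) × (1−0.18) = 0.311200
P(Vital path down) [AND] = 0.29 × 0.37 × 0.31 = 0.033263
P(Detection branch down) [OR] = 1 − (1−0.311200) × (1−0.033263) × (1−0.17) = 0.447313
P(Power stage unavailable) [AND] = 0.17 × 0.09 = 0.015300
P(Track circuit inoperative) [AND] = 0.34 × 0.15 = 0.051000
P(Interlocking logic lost) [OR] = 1 − (1−0.015300) × (1−0.32) × (1−0.051000) = 0.364553
P(Signal drive 2 lost) [OR] = 1 − (1−0.04) × (1−0.29) = 0.318400
P(Rail signal shows false clear) [AND] = 0.447313 × 0.364553 × 0.318400 = 0.051921
Rounded to 4 decimal places: P(Rail signal shows false clear) ≈ 0.0519.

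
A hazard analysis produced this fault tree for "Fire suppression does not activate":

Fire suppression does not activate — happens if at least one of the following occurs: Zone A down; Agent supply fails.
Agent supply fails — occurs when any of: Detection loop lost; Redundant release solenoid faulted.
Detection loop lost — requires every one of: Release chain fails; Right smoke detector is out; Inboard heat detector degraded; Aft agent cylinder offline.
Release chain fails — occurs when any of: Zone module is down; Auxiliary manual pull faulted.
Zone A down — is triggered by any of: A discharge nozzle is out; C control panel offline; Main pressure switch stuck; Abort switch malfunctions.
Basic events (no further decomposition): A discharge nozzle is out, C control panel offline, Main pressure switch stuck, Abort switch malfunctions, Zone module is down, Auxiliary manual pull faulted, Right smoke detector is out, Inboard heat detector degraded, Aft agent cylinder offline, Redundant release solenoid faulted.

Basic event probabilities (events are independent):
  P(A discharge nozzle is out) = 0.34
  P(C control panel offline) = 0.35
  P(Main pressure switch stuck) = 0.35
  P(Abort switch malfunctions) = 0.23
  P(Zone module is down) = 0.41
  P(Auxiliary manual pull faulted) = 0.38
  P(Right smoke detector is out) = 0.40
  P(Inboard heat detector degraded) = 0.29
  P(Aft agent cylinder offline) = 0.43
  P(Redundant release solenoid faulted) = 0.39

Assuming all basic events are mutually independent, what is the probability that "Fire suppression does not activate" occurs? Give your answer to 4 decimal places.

0.8732

P(Zone A down) [OR] = 1 − (1−0.34) × (1−0.35) × (1−0.35) × (1−0.23) = 0.785286
P(Release chain fails) [OR] = 1 − (1−0.41) × (1−0.38) = 0.634200
P(Detection loop lost) [AND] = 0.634200 × 0.40 × 0.29 × 0.43 = 0.031634
P(Agent supply fails) [OR] = 1 − (1−0.031634) × (1−0.39) = 0.409297
P(Fire suppression does not activate) [OR] = 1 − (1−0.785286) × (1−0.409297) = 0.873168
Rounded to 4 decimal places: P(Fire suppression does not activate) ≈ 0.8732.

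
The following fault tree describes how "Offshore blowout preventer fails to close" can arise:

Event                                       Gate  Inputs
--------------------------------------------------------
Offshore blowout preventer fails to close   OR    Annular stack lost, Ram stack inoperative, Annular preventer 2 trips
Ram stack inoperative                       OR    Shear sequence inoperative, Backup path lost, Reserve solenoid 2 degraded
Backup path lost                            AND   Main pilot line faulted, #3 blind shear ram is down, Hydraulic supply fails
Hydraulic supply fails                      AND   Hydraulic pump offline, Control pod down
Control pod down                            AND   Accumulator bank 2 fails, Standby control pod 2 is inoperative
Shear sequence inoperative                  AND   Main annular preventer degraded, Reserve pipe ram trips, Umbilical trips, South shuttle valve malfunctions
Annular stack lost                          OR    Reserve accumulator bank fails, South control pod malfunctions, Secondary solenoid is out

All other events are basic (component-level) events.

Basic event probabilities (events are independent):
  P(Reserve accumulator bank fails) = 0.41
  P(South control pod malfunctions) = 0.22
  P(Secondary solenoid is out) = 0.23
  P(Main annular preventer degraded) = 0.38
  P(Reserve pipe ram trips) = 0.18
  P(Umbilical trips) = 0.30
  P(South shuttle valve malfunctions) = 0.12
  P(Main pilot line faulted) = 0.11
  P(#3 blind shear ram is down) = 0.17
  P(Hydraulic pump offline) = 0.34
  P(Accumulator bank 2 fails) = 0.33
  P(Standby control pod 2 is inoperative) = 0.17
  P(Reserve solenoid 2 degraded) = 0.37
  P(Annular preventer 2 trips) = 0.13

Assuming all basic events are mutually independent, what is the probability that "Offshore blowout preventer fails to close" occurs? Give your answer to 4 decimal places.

P(Annular stack lost) [OR] = 1 − (1−0.41) × (1−0.22) × (1−0.23) = 0.645646
P(Shear sequence inoperative) [AND] = 0.38 × 0.18 × 0.30 × 0.12 = 0.002462
P(Control pod down) [AND] = 0.33 × 0.17 = 0.056100
P(Hydraulic supply fails) [AND] = 0.34 × 0.056100 = 0.019074
P(Backup path lost) [AND] = 0.11 × 0.17 × 0.019074 = 0.000357
P(Ram stack inoperative) [OR] = 1 − (1−0.002462) × (1−0.000357) × (1−0.37) = 0.371775
P(Offshore blowout preventer fails to close) [OR] = 1 − (1−0.645646) × (1−0.371775) × (1−0.13) = 0.806326
Rounded to 4 decimal places: P(Offshore blowout preventer fails to close) ≈ 0.8063.

0.8063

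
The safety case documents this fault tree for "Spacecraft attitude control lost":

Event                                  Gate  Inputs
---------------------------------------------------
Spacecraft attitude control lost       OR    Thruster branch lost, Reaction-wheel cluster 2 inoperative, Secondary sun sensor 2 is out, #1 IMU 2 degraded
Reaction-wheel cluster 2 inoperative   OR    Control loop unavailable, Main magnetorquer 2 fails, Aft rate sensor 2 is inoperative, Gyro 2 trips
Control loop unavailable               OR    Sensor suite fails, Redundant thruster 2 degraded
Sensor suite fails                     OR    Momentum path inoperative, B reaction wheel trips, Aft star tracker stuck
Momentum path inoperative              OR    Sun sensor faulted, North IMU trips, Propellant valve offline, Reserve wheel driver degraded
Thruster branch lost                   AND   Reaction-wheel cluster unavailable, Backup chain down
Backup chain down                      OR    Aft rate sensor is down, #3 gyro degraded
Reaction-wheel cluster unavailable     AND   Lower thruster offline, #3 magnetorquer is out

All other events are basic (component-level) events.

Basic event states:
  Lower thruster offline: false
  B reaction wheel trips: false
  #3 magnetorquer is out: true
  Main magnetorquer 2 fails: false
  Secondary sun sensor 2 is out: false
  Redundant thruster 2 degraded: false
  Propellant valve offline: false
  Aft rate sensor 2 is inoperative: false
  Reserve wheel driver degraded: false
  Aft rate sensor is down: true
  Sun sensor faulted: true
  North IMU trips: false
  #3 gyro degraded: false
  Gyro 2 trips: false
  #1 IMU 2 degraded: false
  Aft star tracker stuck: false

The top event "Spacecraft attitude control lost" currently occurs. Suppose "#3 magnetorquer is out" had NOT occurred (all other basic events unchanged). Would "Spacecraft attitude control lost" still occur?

Counterfactual: set "#3 magnetorquer is out" to not occurred.
Reaction-wheel cluster unavailable [AND]: Lower thruster offline=not, #3 magnetorquer is out=not → not all inputs occur → does not occur.
Backup chain down [OR]: Aft rate sensor is down=occurs, #3 gyro degraded=not → at least one input occurs → occurs.
Thruster branch lost [AND]: Reaction-wheel cluster unavailable=not, Backup chain down=occurs → not all inputs occur → does not occur.
Momentum path inoperative [OR]: Sun sensor faulted=occurs, North IMU trips=not, Propellant valve offline=not, Reserve wheel driver degraded=not → at least one input occurs → occurs.
Sensor suite fails [OR]: Momentum path inoperative=occurs, B reaction wheel trips=not, Aft star tracker stuck=not → at least one input occurs → occurs.
Control loop unavailable [OR]: Sensor suite fails=occurs, Redundant thruster 2 degraded=not → at least one input occurs → occurs.
Reaction-wheel cluster 2 inoperative [OR]: Control loop unavailable=occurs, Main magnetorquer 2 fails=not, Aft rate sensor 2 is inoperative=not, Gyro 2 trips=not → at least one input occurs → occurs.
Spacecraft attitude control lost [OR]: Thruster branch lost=not, Reaction-wheel cluster 2 inoperative=occurs, Secondary sun sensor 2 is out=not, #1 IMU 2 degraded=not → at least one input occurs → occurs.

Yes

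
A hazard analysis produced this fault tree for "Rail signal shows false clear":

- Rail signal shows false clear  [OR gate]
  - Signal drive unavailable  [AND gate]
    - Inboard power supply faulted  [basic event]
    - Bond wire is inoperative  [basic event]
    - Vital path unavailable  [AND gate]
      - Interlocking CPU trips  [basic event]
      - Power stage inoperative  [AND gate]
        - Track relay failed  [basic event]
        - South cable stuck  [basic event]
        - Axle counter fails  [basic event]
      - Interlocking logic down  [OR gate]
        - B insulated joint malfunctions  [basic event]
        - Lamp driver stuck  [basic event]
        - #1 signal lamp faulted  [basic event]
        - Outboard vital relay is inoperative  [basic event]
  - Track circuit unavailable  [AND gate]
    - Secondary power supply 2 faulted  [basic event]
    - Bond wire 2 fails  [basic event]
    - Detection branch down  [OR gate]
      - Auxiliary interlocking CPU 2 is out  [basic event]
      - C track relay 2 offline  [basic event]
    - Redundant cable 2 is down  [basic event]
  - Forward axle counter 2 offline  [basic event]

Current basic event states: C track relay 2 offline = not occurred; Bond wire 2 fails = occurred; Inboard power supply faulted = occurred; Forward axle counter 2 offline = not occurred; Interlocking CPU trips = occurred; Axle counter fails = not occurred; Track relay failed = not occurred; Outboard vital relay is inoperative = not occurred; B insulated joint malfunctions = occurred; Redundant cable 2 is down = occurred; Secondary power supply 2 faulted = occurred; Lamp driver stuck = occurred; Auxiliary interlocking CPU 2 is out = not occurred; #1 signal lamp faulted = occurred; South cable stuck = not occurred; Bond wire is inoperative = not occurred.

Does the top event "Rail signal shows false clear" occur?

No

Power stage inoperative [AND]: Track relay failed=not, South cable stuck=not, Axle counter fails=not → not all inputs occur → does not occur.
Interlocking logic down [OR]: B insulated joint malfunctions=occurs, Lamp driver stuck=occurs, #1 signal lamp faulted=occurs, Outboard vital relay is inoperative=not → at least one input occurs → occurs.
Vital path unavailable [AND]: Interlocking CPU trips=occurs, Power stage inoperative=not, Interlocking logic down=occurs → not all inputs occur → does not occur.
Signal drive unavailable [AND]: Inboard power supply faulted=occurs, Bond wire is inoperative=not, Vital path unavailable=not → not all inputs occur → does not occur.
Detection branch down [OR]: Auxiliary interlocking CPU 2 is out=not, C track relay 2 offline=not → no input occurs → does not occur.
Track circuit unavailable [AND]: Secondary power supply 2 faulted=occurs, Bond wire 2 fails=occurs, Detection branch down=not, Redundant cable 2 is down=occurs → not all inputs occur → does not occur.
Rail signal shows false clear [OR]: Signal drive unavailable=not, Track circuit unavailable=not, Forward axle counter 2 offline=not → no input occurs → does not occur.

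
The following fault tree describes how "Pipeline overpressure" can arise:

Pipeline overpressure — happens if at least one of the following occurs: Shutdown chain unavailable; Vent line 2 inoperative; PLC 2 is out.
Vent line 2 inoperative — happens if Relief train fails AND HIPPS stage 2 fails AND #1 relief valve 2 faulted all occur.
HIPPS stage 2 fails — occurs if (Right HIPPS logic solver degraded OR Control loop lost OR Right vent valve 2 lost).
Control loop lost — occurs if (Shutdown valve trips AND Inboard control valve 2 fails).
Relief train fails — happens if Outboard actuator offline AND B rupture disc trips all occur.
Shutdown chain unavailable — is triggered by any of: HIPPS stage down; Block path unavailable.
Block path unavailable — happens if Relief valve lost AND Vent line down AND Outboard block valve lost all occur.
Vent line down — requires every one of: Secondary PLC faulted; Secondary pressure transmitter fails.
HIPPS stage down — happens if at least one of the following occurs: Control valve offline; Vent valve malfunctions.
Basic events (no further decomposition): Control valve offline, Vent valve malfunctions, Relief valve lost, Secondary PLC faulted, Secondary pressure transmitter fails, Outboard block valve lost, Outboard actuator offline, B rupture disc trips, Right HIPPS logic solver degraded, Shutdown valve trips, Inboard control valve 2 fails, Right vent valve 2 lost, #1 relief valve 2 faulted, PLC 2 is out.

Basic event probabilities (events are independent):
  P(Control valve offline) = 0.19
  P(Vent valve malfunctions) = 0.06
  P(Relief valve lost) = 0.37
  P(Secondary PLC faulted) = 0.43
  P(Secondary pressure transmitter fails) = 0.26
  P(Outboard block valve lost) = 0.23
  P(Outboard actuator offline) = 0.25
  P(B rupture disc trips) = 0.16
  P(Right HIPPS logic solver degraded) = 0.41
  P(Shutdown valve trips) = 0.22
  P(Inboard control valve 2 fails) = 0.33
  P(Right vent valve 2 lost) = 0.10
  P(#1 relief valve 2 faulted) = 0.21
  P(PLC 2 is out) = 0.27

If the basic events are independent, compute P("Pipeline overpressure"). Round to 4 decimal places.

0.4518

P(HIPPS stage down) [OR] = 1 − (1−0.19) × (1−0.06) = 0.238600
P(Vent line down) [AND] = 0.43 × 0.26 = 0.111800
P(Block path unavailable) [AND] = 0.37 × 0.111800 × 0.23 = 0.009514
P(Shutdown chain unavailable) [OR] = 1 − (1−0.238600) × (1−0.009514) = 0.245844
P(Relief train fails) [AND] = 0.25 × 0.16 = 0.040000
P(Control loop lost) [AND] = 0.22 × 0.33 = 0.072600
P(HIPPS stage 2 fails) [OR] = 1 − (1−0.41) × (1−0.072600) × (1−0.10) = 0.507551
P(Vent line 2 inoperative) [AND] = 0.040000 × 0.507551 × 0.21 = 0.004263
P(Pipeline overpressure) [OR] = 1 − (1−0.245844) × (1−0.004263) × (1−0.27) = 0.451813
Rounded to 4 decimal places: P(Pipeline overpressure) ≈ 0.4518.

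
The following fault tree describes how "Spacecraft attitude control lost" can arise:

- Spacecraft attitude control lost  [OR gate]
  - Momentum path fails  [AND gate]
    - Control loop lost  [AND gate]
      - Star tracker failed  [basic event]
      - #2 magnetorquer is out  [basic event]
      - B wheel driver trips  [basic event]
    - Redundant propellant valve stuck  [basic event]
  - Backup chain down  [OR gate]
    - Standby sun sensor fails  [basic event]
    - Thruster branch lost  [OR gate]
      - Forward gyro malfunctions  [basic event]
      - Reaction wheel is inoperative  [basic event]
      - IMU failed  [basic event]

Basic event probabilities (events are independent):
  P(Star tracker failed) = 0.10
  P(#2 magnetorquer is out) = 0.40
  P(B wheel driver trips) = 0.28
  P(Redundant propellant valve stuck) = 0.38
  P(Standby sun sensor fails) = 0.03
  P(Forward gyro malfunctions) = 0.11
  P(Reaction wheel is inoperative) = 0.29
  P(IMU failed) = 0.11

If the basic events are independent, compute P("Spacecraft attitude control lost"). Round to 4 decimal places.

0.4568

P(Control loop lost) [AND] = 0.10 × 0.40 × 0.28 = 0.011200
P(Momentum path fails) [AND] = 0.011200 × 0.38 = 0.004256
P(Thruster branch lost) [OR] = 1 − (1−0.11) × (1−0.29) × (1−0.11) = 0.437609
P(Backup chain down) [OR] = 1 − (1−0.03) × (1−0.437609) = 0.454481
P(Spacecraft attitude control lost) [OR] = 1 − (1−0.004256) × (1−0.454481) = 0.456803
Rounded to 4 decimal places: P(Spacecraft attitude control lost) ≈ 0.4568.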